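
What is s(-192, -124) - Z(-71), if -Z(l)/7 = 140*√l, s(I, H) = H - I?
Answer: 68 + 980*I*√71 ≈ 68.0 + 8257.6*I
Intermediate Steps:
Z(l) = -980*√l
s(-192, -124) - Z(-71) = (-124 - 1*(-192)) - (-980)*√(-71) = (-124 + 192) - (-980)*I*√71 = 68 - (-980)*I*√71 = 68 + 980*I*√71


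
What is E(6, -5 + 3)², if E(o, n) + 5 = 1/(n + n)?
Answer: 441/16 ≈ 27.563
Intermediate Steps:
E(o, n) = -5 + 1/(2*n) (E(o, n) = -5 + 1/(n + n) = -5 + 1/(2*n))
E(6, -5 + 3)² = (-5 + 1/(2*(-5 + 3)))² = (-5 + (½)/(-2))² = (-5 + (½)*(-½))² = (-5 - ¼)² = (-21/4)² = 441/16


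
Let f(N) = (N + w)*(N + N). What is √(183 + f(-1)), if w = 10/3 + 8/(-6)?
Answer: √181 ≈ 13.454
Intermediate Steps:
w = 2 (w = 10*(⅓) + 8*(-⅙) = 10/3 - 4/3 = 2)
f(N) = 2*N*(2 + N) (f(N) = (N + 2)*(N + N) = (2 + N)*(2*N) = 2*N*(2 + N))
√(183 + f(-1)) = √(183 + 2*(-1)*(2 - 1)) = √(183 + 2*(-1)*1) = √(183 - 2) = √181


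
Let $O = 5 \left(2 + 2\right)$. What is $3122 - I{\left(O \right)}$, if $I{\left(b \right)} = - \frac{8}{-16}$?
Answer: $\frac{6243}{2} \approx 3121.5$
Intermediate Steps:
$O = 20$ ($O = 5 \cdot 4 = 20$)
$I{\left(b \right)} = \frac{1}{2}$ ($I{\left(b \right)} = \left(-8\right) \left(- \frac{1}{16}\right) = \frac{1}{2}$)
$3122 - I{\left(O \right)} = 3122 - \frac{1}{2} = \frac{6243}{2}$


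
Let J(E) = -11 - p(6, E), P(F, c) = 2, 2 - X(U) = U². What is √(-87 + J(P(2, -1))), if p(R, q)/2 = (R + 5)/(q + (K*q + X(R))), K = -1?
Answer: I*√28135/17 ≈ 9.8668*I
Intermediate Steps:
X(U) = 2 - U²
p(R, q) = 2*(5 + R)/(2 - R²) (p(R, q) = 2*((R + 5)/(q + (-q + (2 - R²)))) = 2*((5 + R)/(q + (2 - q - R²))) = 2*((5 + R)/(2 - R²)) = 2*(5 + R)/(2 - R²))
J(E) = -176/17 (J(E) = -11 - 2*(-5 - 1*6)/(-2 + 6²) = -11 - 2*(-5 - 6)/(-2 + 36) = -11 - 2*(-11)/34 = -11 - 1*(-11/17) = -11 + 11/17 = -176/17)
√(-87 + J(P(2, -1))) = √(-87 - 176/17) = √(-1655/17) = I*√28135/17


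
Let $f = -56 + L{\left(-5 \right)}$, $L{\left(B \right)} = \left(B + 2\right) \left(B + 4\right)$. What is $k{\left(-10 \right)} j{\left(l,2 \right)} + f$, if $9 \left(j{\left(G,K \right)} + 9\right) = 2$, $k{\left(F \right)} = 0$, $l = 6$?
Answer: $-53$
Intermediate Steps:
$L{\left(B \right)} = \left(2 + B\right) \left(4 + B\right)$
$j{\left(G,K \right)} = - \frac{79}{9}$ ($j{\left(G,K \right)} = -9 + \frac{1}{9} \cdot 2 = -9 + \frac{2}{9} = - \frac{79}{9}$)
$f = -53$ ($f = -56 + \left(8 + \left(-5\right)^{2} + 6 \left(-5\right)\right) = -56 + \left(8 + 25 - 30\right) = -56 + 3 = -53$)
$k{\left(-10 \right)} j{\left(l,2 \right)} + f = 0 \left(- \frac{79}{9}\right) - 53 = 0 - 53 = -53$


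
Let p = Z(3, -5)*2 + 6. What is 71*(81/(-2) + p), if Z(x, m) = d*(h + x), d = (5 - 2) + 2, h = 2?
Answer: 2201/2 ≈ 1100.5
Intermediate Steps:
d = 5 (d = 3 + 2 = 5)
Z(x, m) = 10 + 5*x (Z(x, m) = 5*(2 + x) = 10 + 5*x)
p = 56 (p = (10 + 5*3)*2 + 6 = (10 + 15)*2 + 6 = 25*2 + 6 = 50 + 6 = 56)
71*(81/(-2) + p) = 71*(81/(-2) + 56) = 71*(81*(-½) + 56) = 71*(-81/2 + 56) = 71*(31/2) = 2201/2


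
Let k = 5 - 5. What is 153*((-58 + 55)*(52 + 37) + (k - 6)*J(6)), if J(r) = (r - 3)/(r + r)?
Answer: -82161/2 ≈ -41081.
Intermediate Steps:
k = 0
J(r) = (-3 + r)/(2*r) (J(r) = (-3 + r)/((2*r)) = (-3 + r)*(1/(2*r)) = (-3 + r)/(2*r))
153*((-58 + 55)*(52 + 37) + (k - 6)*J(6)) = 153*((-58 + 55)*(52 + 37) + (0 - 6)*((½)*(-3 + 6)/6)) = 153*(-3*89 - 3*3/6) = 153*(-267 - 6*¼) = 153*(-267 - 3/2) = 153*(-537/2) = -82161/2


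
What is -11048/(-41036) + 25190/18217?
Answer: 308739564/186888203 ≈ 1.6520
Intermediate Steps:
-11048/(-41036) + 25190/18217 = -11048*(-1/41036) + 25190*(1/18217) = 2762/10259 + 25190/18217 = 308739564/186888203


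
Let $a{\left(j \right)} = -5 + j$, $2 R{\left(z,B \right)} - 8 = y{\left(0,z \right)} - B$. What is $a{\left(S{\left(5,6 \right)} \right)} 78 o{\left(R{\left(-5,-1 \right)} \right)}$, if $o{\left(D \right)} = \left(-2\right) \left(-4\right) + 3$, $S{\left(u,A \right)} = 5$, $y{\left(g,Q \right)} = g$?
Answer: $0$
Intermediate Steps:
$R{\left(z,B \right)} = 4 - \frac{B}{2}$ ($R{\left(z,B \right)} = 4 + \frac{0 - B}{2} = 4 + \frac{\left(-1\right) B}{2} = 4 - \frac{B}{2}$)
$o{\left(D \right)} = 11$ ($o{\left(D \right)} = 8 + 3 = 11$)
$a{\left(S{\left(5,6 \right)} \right)} 78 o{\left(R{\left(-5,-1 \right)} \right)} = \left(-5 + 5\right) 78 \cdot 11 = 0 \cdot 78 \cdot 11 = 0 \cdot 11 = 0$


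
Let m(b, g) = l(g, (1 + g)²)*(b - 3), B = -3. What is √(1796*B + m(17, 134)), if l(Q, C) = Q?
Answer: 2*I*√878 ≈ 59.262*I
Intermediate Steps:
m(b, g) = g*(-3 + b) (m(b, g) = g*(b - 3) = g*(-3 + b))
√(1796*B + m(17, 134)) = √(1796*(-3) + 134*(-3 + 17)) = √(-5388 + 134*14) = √(-5388 + 1876) = √(-3512) = 2*I*√878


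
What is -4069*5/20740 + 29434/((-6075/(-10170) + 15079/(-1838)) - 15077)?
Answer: -9526482252927/3248902645100 ≈ -2.9322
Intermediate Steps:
-4069*5/20740 + 29434/((-6075/(-10170) + 15079/(-1838)) - 15077) = -20345*1/20740 + 29434/((-6075*(-1/10170) + 15079*(-1/1838)) - 15077) = -4069/4148 + 29434/((135/226 - 15079/1838) - 15077) = -4069/4148 + 29434/(-789931/103847 - 15077) = -4069/4148 + 29434/(-1566491150/103847) = -4069/4148 + 29434*(-103847/1566491150) = -4069/4148 - 1528316299/783245575 = -9526482252927/3248902645100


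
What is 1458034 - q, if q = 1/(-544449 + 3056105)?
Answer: 3662079844303/2511656 ≈ 1.4580e+6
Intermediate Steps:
q = 1/2511656 ≈ 3.9814e-7
1458034 - q = 1458034 - 1*1/2511656 = 1458034 - 1/2511656 = 3662079844303/2511656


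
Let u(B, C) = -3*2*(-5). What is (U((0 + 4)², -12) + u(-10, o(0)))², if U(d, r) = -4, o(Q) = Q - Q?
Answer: 676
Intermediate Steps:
o(Q) = 0
u(B, C) = 30 (u(B, C) = -6*(-5) = 30)
(U((0 + 4)², -12) + u(-10, o(0)))² = (-4 + 30)² = 26² = 676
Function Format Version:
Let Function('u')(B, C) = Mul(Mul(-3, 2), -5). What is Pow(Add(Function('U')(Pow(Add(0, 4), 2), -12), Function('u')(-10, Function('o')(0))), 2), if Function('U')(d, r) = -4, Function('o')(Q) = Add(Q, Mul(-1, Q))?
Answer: 676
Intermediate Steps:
Function('o')(Q) = 0
Function('u')(B, C) = 30 (Function('u')(B, C) = Mul(-6, -5) = 30)
Pow(Add(Function('U')(Pow(Add(0, 4), 2), -12), Function('u')(-10, Function('o')(0))), 2) = Pow(Add(-4, 30), 2) = Pow(26, 2) = 676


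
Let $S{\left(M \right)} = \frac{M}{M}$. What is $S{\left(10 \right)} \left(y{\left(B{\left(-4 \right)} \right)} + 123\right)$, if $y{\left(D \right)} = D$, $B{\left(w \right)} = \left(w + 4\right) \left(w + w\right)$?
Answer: $123$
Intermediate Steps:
$S{\left(M \right)} = 1$
$B{\left(w \right)} = 2 w \left(4 + w\right)$ ($B{\left(w \right)} = \left(4 + w\right) 2 w = 2 w \left(4 + w\right)$)
$S{\left(10 \right)} \left(y{\left(B{\left(-4 \right)} \right)} + 123\right) = 1 \left(2 \left(-4\right) \left(4 - 4\right) + 123\right) = 1 \left(2 \left(-4\right) 0 + 123\right) = 1 \left(0 + 123\right) = 1 \cdot 123 = 123$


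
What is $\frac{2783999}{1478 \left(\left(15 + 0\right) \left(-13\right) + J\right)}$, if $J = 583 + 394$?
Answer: $\frac{2783999}{1155796} \approx 2.4087$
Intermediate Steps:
$J = 977$
$\frac{2783999}{1478 \left(\left(15 + 0\right) \left(-13\right) + J\right)} = \frac{2783999}{1478 \left(\left(15 + 0\right) \left(-13\right) + 977\right)} = \frac{2783999}{1478 \left(15 \left(-13\right) + 977\right)} = \frac{2783999}{1478 \left(-195 + 977\right)} = \frac{2783999}{1478 \cdot 782} = \frac{2783999}{1155796}$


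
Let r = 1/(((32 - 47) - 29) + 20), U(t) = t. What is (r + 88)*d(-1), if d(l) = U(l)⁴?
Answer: 2111/24 ≈ 87.958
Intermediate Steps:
d(l) = l⁴
r = -1/24 (r = 1/((-15 - 29) + 20) = 1/(-44 + 20) = 1/(-24) = -1/24 ≈ -0.041667)
(r + 88)*d(-1) = (-1/24 + 88)*(-1)⁴ = (2111/24)*1 = 2111/24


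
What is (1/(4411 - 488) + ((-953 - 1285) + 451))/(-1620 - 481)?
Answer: 7010400/8242223 ≈ 0.85055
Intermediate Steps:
(1/(4411 - 488) + ((-953 - 1285) + 451))/(-1620 - 481) = (1/3923 + (-2238 + 451))/(-2101) = (1/3923 - 1787)*(-1/2101) = -7010400/3923*(-1/2101) = 7010400/8242223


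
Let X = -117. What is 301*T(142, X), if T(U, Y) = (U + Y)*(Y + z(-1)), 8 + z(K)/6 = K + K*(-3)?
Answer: -1151325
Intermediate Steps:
z(K) = -48 - 12*K (z(K) = -48 + 6*(K + K*(-3)) = -48 + 6*(K - 3*K) = -48 + 6*(-2*K) = -48 - 12*K)
T(U, Y) = (-36 + Y)*(U + Y) (T(U, Y) = (U + Y)*(Y + (-48 - 12*(-1))) = (U + Y)*(Y + (-48 + 12)) = (U + Y)*(Y - 36) = (U + Y)*(-36 + Y) = (-36 + Y)*(U + Y))
301*T(142, X) = 301*((-117)² - 36*142 - 36*(-117) + 142*(-117)) = 301*(13689 - 5112 + 4212 - 16614) = 301*(-3825) = -1151325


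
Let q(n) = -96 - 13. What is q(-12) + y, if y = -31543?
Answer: -31652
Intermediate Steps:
q(n) = -109
q(-12) + y = -109 - 31543 = -31652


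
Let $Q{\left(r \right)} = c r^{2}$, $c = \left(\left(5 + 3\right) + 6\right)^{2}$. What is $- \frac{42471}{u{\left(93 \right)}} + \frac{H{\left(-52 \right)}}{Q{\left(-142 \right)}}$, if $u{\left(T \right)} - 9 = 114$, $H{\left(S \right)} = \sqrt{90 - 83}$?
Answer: $- \frac{14157}{41} + \frac{\sqrt{7}}{3952144} \approx -345.29$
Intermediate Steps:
$H{\left(S \right)} = \sqrt{7}$
$u{\left(T \right)} = 123$ ($u{\left(T \right)} = 9 + 114 = 123$)
$c = 196$ ($c = \left(8 + 6\right)^{2} = 14^{2} = 196$)
$Q{\left(r \right)} = 196 r^{2}$
$- \frac{42471}{u{\left(93 \right)}} + \frac{H{\left(-52 \right)}}{Q{\left(-142 \right)}} = - \frac{42471}{123} + \frac{\sqrt{7}}{196 \left(-142\right)^{2}} = \left(-42471\right) \frac{1}{123} + \frac{\sqrt{7}}{196 \cdot 20164} = - \frac{14157}{41} + \frac{\sqrt{7}}{3952144}$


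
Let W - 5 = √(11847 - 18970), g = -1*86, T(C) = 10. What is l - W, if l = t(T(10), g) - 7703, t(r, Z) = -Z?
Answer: -7622 - I*√7123 ≈ -7622.0 - 84.398*I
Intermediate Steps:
g = -86
W = 5 + I*√7123 (W = 5 + √(11847 - 18970) = 5 + √(-7123) = 5 + I*√7123 ≈ 5.0 + 84.398*I)
l = -7617 (l = -1*(-86) - 7703 = 86 - 7703 = -7617)
l - W = -7617 - (5 + I*√7123) = -7617 + (-5 - I*√7123) = -7622 - I*√7123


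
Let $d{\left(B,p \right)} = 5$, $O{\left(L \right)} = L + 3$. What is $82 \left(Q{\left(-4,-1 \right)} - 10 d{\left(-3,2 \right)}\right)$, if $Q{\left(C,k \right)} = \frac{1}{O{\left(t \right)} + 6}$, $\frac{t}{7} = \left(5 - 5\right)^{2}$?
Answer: $- \frac{36818}{9} \approx -4090.9$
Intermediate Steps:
$t = 0$ ($t = 7 \left(5 - 5\right)^{2} = 7 \cdot 0^{2} = 7 \cdot 0 = 0$)
$O{\left(L \right)} = 3 + L$
$Q{\left(C,k \right)} = \frac{1}{9}$ ($Q{\left(C,k \right)} = \frac{1}{\left(3 + 0\right) + 6} = \frac{1}{3 + 6} = \frac{1}{9}$)
$82 \left(Q{\left(-4,-1 \right)} - 10 d{\left(-3,2 \right)}\right) = 82 \left(\frac{1}{9} - 50\right) = 82 \left(- \frac{449}{9}\right) = - \frac{36818}{9}$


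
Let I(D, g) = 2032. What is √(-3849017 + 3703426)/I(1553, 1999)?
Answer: I*√145591/2032 ≈ 0.18778*I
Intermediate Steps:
√(-3849017 + 3703426)/I(1553, 1999) = √(-3849017 + 3703426)/2032 = √(-145591)*(1/2032) = (I*√145591)*(1/2032) = I*√145591/2032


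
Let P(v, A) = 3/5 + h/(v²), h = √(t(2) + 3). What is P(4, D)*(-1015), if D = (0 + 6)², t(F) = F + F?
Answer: -609 - 1015*√7/16 ≈ -776.84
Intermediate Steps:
t(F) = 2*F
D = 36 (D = 6² = 36)
h = √7 (h = √(2*2 + 3) = √(4 + 3) = √7 ≈ 2.6458)
P(v, A) = ⅗ + √7/v² (P(v, A) = 3/5 + √7/(v²) = 3*(⅕) + √7/v² = ⅗ + √7/v²)
P(4, D)*(-1015) = (⅗ + √7/4²)*(-1015) = (⅗ + √7*(1/16))*(-1015) = (⅗ + √7/16)*(-1015) = -609 - 1015*√7/16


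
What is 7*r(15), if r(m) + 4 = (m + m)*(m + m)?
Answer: 6272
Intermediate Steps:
r(m) = -4 + 4*m² (r(m) = -4 + (m + m)*(m + m) = -4 + (2*m)*(2*m) = -4 + 4*m²)
7*r(15) = 7*(-4 + 4*15²) = 7*(-4 + 4*225) = 7*(-4 + 900) = 7*896 = 6272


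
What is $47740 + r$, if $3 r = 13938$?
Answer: $52386$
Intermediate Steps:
$r = 4646$ ($r = \frac{1}{3} \cdot 13938 = 4646$)
$47740 + r = 47740 + 4646 = 52386$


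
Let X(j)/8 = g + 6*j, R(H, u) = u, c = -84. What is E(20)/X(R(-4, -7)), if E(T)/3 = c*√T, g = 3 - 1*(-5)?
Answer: 63*√5/34 ≈ 4.1433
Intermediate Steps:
g = 8 (g = 3 + 5 = 8)
E(T) = -252*√T (E(T) = 3*(-84*√T) = -252*√T)
X(j) = 64 + 48*j (X(j) = 8*(8 + 6*j) = 64 + 48*j)
E(20)/X(R(-4, -7)) = (-504*√5)/(64 + 48*(-7)) = (-504*√5)/(64 - 336) = -504*√5/(-272) = -504*√5*(-1/272) = 63*√5/34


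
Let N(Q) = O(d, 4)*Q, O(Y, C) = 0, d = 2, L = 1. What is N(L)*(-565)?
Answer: 0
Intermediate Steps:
N(Q) = 0 (N(Q) = 0*Q = 0)
N(L)*(-565) = 0*(-565) = 0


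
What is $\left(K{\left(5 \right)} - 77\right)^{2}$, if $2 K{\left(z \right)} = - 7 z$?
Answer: $\frac{35721}{4} \approx 8930.3$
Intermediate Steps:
$K{\left(z \right)} = - \frac{7 z}{2}$ ($K{\left(z \right)} = \frac{\left(-7\right) z}{2} = - \frac{7 z}{2}$)
$\left(K{\left(5 \right)} - 77\right)^{2} = \left(\left(- \frac{7}{2}\right) 5 - 77\right)^{2} = \left(- \frac{35}{2} - 77\right)^{2} = \left(- \frac{189}{2}\right)^{2} = \frac{35721}{4}$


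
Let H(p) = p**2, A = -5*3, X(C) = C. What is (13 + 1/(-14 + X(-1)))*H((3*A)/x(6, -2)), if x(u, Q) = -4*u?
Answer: 1455/32 ≈ 45.469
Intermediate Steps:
A = -15
(13 + 1/(-14 + X(-1)))*H((3*A)/x(6, -2)) = (13 + 1/(-14 - 1))*((3*(-15))/((-4*6)))**2 = (13 + 1/(-15))*(-45/(-24))**2 = (13 - 1/15)*(-45*(-1/24))**2 = 194*(15/8)**2/15 = (194/15)*(225/64) = 1455/32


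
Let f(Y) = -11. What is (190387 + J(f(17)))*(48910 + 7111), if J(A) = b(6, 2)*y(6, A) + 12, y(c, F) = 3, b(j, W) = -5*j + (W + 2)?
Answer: 10661972741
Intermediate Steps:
b(j, W) = 2 + W - 5*j (b(j, W) = -5*j + (2 + W) = 2 + W - 5*j)
J(A) = -66 (J(A) = (2 + 2 - 5*6)*3 + 12 = (2 + 2 - 30)*3 + 12 = -26*3 + 12 = -78 + 12 = -66)
(190387 + J(f(17)))*(48910 + 7111) = (190387 - 66)*(48910 + 7111) = 190321*56021 = 10661972741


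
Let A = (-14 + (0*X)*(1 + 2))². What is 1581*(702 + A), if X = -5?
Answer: 1419738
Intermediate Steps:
A = 196 (A = (-14 + (0*(-5))*(1 + 2))² = (-14 + 0*3)² = (-14 + 0)² = (-14)² = 196)
1581*(702 + A) = 1581*(702 + 196) = 1581*898 = 1419738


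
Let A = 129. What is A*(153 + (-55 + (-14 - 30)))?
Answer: 6966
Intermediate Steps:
A*(153 + (-55 + (-14 - 30))) = 129*(153 + (-55 + (-14 - 30))) = 129*(153 + (-55 - 44)) = 129*(153 - 99) = 129*54 = 6966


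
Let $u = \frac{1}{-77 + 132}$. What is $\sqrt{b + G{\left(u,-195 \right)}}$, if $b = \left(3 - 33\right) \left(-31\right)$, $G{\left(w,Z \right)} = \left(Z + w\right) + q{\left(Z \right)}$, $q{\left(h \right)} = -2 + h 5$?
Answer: $\frac{i \sqrt{731995}}{55} \approx 15.556 i$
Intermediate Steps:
$u = \frac{1}{55} \approx 0.018182$
$q{\left(h \right)} = -2 + 5 h$
$G{\left(w,Z \right)} = -2 + w + 6 Z$ ($G{\left(w,Z \right)} = \left(Z + w\right) + \left(-2 + 5 Z\right) = -2 + w + 6 Z$)
$b = 930$ ($b = \left(-30\right) \left(-31\right) = 930$)
$\sqrt{b + G{\left(u,-195 \right)}} = \sqrt{930 + \left(-2 + \frac{1}{55} + 6 \left(-195\right)\right)} = \sqrt{930 - \frac{64459}{55}} = \sqrt{- \frac{13309}{55}} = \frac{i \sqrt{731995}}{55}$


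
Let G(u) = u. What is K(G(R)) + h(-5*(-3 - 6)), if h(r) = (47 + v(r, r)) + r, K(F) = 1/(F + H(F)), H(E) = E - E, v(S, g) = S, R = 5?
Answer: 686/5 ≈ 137.20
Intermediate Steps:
H(E) = 0
K(F) = 1/F (K(F) = 1/(F + 0) = 1/F)
h(r) = 47 + 2*r (h(r) = (47 + r) + r = 47 + 2*r)
K(G(R)) + h(-5*(-3 - 6)) = 1/5 + (47 + 2*(-5*(-3 - 6))) = ⅕ + (47 + 2*(-5*(-9))) = ⅕ + (47 + 2*45) = ⅕ + (47 + 90) = ⅕ + 137 = 686/5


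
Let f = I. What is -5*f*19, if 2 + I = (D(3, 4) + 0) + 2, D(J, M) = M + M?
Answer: -760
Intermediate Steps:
D(J, M) = 2*M
I = 8 (I = -2 + ((2*4 + 0) + 2) = -2 + ((8 + 0) + 2) = -2 + (8 + 2) = -2 + 10 = 8)
f = 8
-5*f*19 = -5*8*19 = -40*19 = -760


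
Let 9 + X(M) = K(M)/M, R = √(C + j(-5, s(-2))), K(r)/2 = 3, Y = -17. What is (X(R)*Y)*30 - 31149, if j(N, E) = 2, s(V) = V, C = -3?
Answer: -26559 + 3060*I ≈ -26559.0 + 3060.0*I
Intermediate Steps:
K(r) = 6 (K(r) = 2*3 = 6)
R = I (R = √(-3 + 2) = √(-1) = I ≈ 1.0*I)
X(M) = -9 + 6/M
(X(R)*Y)*30 - 31149 = ((-9 + 6/I)*(-17))*30 - 31149 = ((-9 + 6*(-I))*(-17))*30 - 31149 = ((-9 - 6*I)*(-17))*30 - 31149 = (153 + 102*I)*30 - 31149 = (4590 + 3060*I) - 31149 = -26559 + 3060*I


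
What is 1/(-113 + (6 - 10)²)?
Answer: -1/97 ≈ -0.010309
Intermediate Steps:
1/(-113 + (6 - 10)²) = 1/(-113 + (-4)²) = 1/(-113 + 16) = 1/(-97) = -1/97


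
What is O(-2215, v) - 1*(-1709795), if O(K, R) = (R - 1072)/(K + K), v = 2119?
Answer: 7574390803/4430 ≈ 1.7098e+6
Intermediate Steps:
O(K, R) = (-1072 + R)/(2*K) (O(K, R) = (-1072 + R)/((2*K)) = (-1072 + R)*(1/(2*K)) = (-1072 + R)/(2*K))
O(-2215, v) - 1*(-1709795) = (1/2)*(-1072 + 2119)/(-2215) - 1*(-1709795) = (1/2)*(-1/2215)*1047 + 1709795 = -1047/4430 + 1709795 = 7574390803/4430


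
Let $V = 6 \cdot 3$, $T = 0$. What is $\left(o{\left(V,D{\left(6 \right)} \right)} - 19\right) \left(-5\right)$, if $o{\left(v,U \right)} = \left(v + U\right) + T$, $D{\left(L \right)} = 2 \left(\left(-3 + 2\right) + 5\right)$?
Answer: $-35$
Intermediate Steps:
$V = 18$
$D{\left(L \right)} = 8$ ($D{\left(L \right)} = 2 \left(-1 + 5\right) = 2 \cdot 4 = 8$)
$o{\left(v,U \right)} = U + v$ ($o{\left(v,U \right)} = \left(v + U\right) + 0 = \left(U + v\right) + 0 = U + v$)
$\left(o{\left(V,D{\left(6 \right)} \right)} - 19\right) \left(-5\right) = \left(\left(8 + 18\right) - 19\right) \left(-5\right) = \left(26 - 19\right) \left(-5\right) = 7 \left(-5\right) = -35$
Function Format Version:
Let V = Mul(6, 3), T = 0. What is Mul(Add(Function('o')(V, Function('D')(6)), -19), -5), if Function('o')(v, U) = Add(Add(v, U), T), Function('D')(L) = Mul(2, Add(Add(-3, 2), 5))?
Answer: -35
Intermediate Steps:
V = 18
Function('D')(L) = 8 (Function('D')(L) = Mul(2, Add(-1, 5)) = Mul(2, 4) = 8)
Function('o')(v, U) = Add(U, v) (Function('o')(v, U) = Add(Add(v, U), 0) = Add(Add(U, v), 0) = Add(U, v))
Mul(Add(Function('o')(V, Function('D')(6)), -19), -5) = Mul(Add(Add(8, 18), -19), -5) = Mul(Add(26, -19), -5) = Mul(7, -5) = -35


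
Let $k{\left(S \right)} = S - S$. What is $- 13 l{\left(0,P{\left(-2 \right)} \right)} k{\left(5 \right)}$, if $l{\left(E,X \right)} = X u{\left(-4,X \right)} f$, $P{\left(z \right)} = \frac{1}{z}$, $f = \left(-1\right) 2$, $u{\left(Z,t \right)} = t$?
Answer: $0$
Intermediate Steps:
$f = -2$
$l{\left(E,X \right)} = - 2 X^{2}$ ($l{\left(E,X \right)} = X X \left(-2\right) = X^{2} \left(-2\right) = - 2 X^{2}$)
$k{\left(S \right)} = 0$
$- 13 l{\left(0,P{\left(-2 \right)} \right)} k{\left(5 \right)} = - 13 \left(- 2 \left(\frac{1}{-2}\right)^{2}\right) 0 = - 13 \left(- 2 \left(- \frac{1}{2}\right)^{2}\right) 0 = - 13 \left(\left(-2\right) \frac{1}{4}\right) 0 = \left(-13\right) \left(- \frac{1}{2}\right) 0 = \frac{13}{2} \cdot 0 = 0$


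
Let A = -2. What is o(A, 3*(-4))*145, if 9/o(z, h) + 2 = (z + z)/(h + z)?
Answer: -3045/4 ≈ -761.25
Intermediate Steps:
o(z, h) = 9/(-2 + 2*z/(h + z)) (o(z, h) = 9/(-2 + (z + z)/(h + z)) = 9/(-2 + (2*z)/(h + z)) = 9/(-2 + 2*z/(h + z)))
o(A, 3*(-4))*145 = (9*(-3*(-4) - 1*(-2))/(2*((3*(-4)))))*145 = ((9/2)*(-1*(-12) + 2)/(-12))*145 = ((9/2)*(-1/12)*(12 + 2))*145 = ((9/2)*(-1/12)*14)*145 = -21/4*145 = -3045/4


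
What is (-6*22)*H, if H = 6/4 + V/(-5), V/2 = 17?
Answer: 3498/5 ≈ 699.60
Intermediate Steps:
V = 34 (V = 2*17 = 34)
H = -53/10 (H = 6/4 + 34/(-5) = 6*(¼) + 34*(-⅕) = 3/2 - 34/5 = -53/10 ≈ -5.3000)
(-6*22)*H = -6*22*(-53/10) = -132*(-53/10) = 3498/5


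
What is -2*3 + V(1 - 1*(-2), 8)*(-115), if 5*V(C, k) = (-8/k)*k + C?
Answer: 109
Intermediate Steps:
V(C, k) = -8/5 + C/5 (V(C, k) = ((-8/k)*k + C)/5 = (-8 + C)/5 = -8/5 + C/5)
-2*3 + V(1 - 1*(-2), 8)*(-115) = -2*3 + (-8/5 + (1 - 1*(-2))/5)*(-115) = -6 + (-8/5 + (1 + 2)/5)*(-115) = -6 + (-8/5 + (⅕)*3)*(-115) = -6 + (-8/5 + ⅗)*(-115) = -6 - 1*(-115) = -6 + 115 = 109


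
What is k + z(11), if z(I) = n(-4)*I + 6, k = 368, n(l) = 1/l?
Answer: 1485/4 ≈ 371.25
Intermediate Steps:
n(l) = 1/l
z(I) = 6 - I/4 (z(I) = I/(-4) + 6 = -I/4 + 6 = 6 - I/4)
k + z(11) = 368 + (6 - ¼*11) = 368 + (6 - 11/4) = 368 + 13/4 = 1485/4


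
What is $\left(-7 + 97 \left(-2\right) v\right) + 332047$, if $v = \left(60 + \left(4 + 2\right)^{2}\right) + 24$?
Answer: $308760$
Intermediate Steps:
$v = 120$ ($v = \left(60 + 6^{2}\right) + 24 = \left(60 + 36\right) + 24 = 96 + 24 = 120$)
$\left(-7 + 97 \left(-2\right) v\right) + 332047 = \left(-7 + 97 \left(-2\right) 120\right) + 332047 = \left(-7 - 23280\right) + 332047 = -23287 + 332047 = 308760$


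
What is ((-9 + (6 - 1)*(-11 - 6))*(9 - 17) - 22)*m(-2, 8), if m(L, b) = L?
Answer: -1460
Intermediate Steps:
((-9 + (6 - 1)*(-11 - 6))*(9 - 17) - 22)*m(-2, 8) = ((-9 + (6 - 1)*(-11 - 6))*(9 - 17) - 22)*(-2) = ((-9 + 5*(-17))*(-8) - 22)*(-2) = ((-9 - 85)*(-8) - 22)*(-2) = (-94*(-8) - 22)*(-2) = (752 - 22)*(-2) = 730*(-2) = -1460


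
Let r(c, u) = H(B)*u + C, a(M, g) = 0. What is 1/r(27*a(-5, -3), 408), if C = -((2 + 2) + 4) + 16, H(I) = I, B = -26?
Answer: -1/10600 ≈ -9.4340e-5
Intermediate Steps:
C = 8 (C = -(4 + 4) + 16 = -1*8 + 16 = -8 + 16 = 8)
r(c, u) = 8 - 26*u (r(c, u) = -26*u + 8 = 8 - 26*u)
1/r(27*a(-5, -3), 408) = 1/(8 - 26*408) = 1/(8 - 10608) = 1/(-10600) = -1/10600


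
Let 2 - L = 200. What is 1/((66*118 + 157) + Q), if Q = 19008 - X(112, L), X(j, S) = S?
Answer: 1/27151 ≈ 3.6831e-5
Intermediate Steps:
L = -198 (L = 2 - 1*200 = 2 - 200 = -198)
Q = 19206 (Q = 19008 - 1*(-198) = 19008 + 198 = 19206)
1/((66*118 + 157) + Q) = 1/((66*118 + 157) + 19206) = 1/((7788 + 157) + 19206) = 1/(7945 + 19206) = 1/27151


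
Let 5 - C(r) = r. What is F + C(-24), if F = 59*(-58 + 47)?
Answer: -620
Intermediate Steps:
C(r) = 5 - r
F = -649 (F = 59*(-11) = -649)
F + C(-24) = -649 + (5 - 1*(-24)) = -649 + (5 + 24) = -649 + 29 = -620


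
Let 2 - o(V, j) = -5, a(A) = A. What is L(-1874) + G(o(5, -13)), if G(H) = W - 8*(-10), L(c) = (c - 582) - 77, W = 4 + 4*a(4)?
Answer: -2433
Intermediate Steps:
o(V, j) = 7 (o(V, j) = 2 - 1*(-5) = 2 + 5 = 7)
W = 20 (W = 4 + 4*4 = 4 + 16 = 20)
L(c) = -659 + c (L(c) = (-582 + c) - 77 = -659 + c)
G(H) = 100 (G(H) = 20 - 8*(-10) = 20 + 80 = 100)
L(-1874) + G(o(5, -13)) = (-659 - 1874) + 100 = -2533 + 100 = -2433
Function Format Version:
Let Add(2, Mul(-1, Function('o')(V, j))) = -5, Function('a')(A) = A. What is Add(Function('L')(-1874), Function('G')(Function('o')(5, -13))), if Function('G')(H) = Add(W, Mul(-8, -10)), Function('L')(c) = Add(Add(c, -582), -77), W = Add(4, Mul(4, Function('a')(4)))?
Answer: -2433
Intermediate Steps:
Function('o')(V, j) = 7 (Function('o')(V, j) = Add(2, Mul(-1, -5)) = Add(2, 5) = 7)
W = 20 (W = Add(4, Mul(4, 4)) = Add(4, 16) = 20)
Function('L')(c) = Add(-659, c) (Function('L')(c) = Add(Add(-582, c), -77) = Add(-659, c))
Function('G')(H) = 100 (Function('G')(H) = Add(20, Mul(-8, -10)) = Add(20, 80) = 100)
Add(Function('L')(-1874), Function('G')(Function('o')(5, -13))) = Add(Add(-659, -1874), 100) = Add(-2533, 100) = -2433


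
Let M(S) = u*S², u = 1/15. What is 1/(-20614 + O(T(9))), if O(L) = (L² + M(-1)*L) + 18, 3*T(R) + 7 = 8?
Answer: -15/308938 ≈ -4.8553e-5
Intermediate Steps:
T(R) = ⅓ (T(R) = -7/3 + (⅓)*8 = -7/3 + 8/3 = ⅓)
u = 1/15 ≈ 0.066667
M(S) = S²/15
O(L) = 18 + L² + L/15 (O(L) = (L² + ((1/15)*(-1)²)*L) + 18 = (L² + ((1/15)*1)*L) + 18 = (L² + L/15) + 18 = 18 + L² + L/15)
1/(-20614 + O(T(9))) = 1/(-20614 + (18 + (⅓)² + (1/15)*(⅓))) = 1/(-20614 + (18 + ⅑ + 1/45)) = 1/(-20614 + 272/15) = 1/(-308938/15) = -15/308938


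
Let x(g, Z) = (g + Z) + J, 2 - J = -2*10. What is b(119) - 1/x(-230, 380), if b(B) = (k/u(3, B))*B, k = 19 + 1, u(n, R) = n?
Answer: 409357/516 ≈ 793.33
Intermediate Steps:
J = 22 (J = 2 - (-2)*10 = 2 - 1*(-20) = 2 + 20 = 22)
k = 20
x(g, Z) = 22 + Z + g (x(g, Z) = (g + Z) + 22 = (Z + g) + 22 = 22 + Z + g)
b(B) = 20*B/3 (b(B) = (20/3)*B = (20*(⅓))*B = 20*B/3)
b(119) - 1/x(-230, 380) = (20/3)*119 - 1/(22 + 380 - 230) = 2380/3 - 1/172 = 409357/516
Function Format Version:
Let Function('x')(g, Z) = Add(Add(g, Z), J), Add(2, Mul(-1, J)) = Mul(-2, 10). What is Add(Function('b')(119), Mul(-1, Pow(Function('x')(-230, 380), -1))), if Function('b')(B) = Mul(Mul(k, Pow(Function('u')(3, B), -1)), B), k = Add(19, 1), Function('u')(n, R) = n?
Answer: Rational(409357, 516) ≈ 793.33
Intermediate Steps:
J = 22 (J = Add(2, Mul(-1, Mul(-2, 10))) = Add(2, Mul(-1, -20)) = Add(2, 20) = 22)
k = 20
Function('x')(g, Z) = Add(22, Z, g) (Function('x')(g, Z) = Add(Add(g, Z), 22) = Add(Add(Z, g), 22) = Add(22, Z, g))
Function('b')(B) = Mul(Rational(20, 3), B) (Function('b')(B) = Mul(Mul(20, Pow(3, -1)), B) = Mul(Mul(20, Rational(1, 3)), B) = Mul(Rational(20, 3), B))
Add(Function('b')(119), Mul(-1, Pow(Function('x')(-230, 380), -1))) = Add(Mul(Rational(20, 3), 119), Mul(-1, Pow(Add(22, 380, -230), -1))) = Add(Rational(2380, 3), Mul(-1, Pow(172, -1))) = Add(Rational(2380, 3), Mul(-1, Rational(1, 172))) = Add(Rational(2380, 3), Rational(-1, 172)) = Rational(409357, 516)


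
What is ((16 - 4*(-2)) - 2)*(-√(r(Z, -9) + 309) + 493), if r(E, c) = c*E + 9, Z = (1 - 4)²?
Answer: 10846 - 22*√237 ≈ 10507.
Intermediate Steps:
Z = 9 (Z = (-3)² = 9)
r(E, c) = 9 + E*c (r(E, c) = E*c + 9 = 9 + E*c)
((16 - 4*(-2)) - 2)*(-√(r(Z, -9) + 309) + 493) = ((16 - 4*(-2)) - 2)*(-√((9 + 9*(-9)) + 309) + 493) = ((16 + 8) - 2)*(-√((9 - 81) + 309) + 493) = (24 - 2)*(-√(-72 + 309) + 493) = 22*(-√237 + 493) = 22*(493 - √237) = 10846 - 22*√237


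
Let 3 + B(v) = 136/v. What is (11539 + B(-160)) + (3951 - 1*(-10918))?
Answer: 528083/20 ≈ 26404.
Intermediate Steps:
B(v) = -3 + 136/v
(11539 + B(-160)) + (3951 - 1*(-10918)) = (11539 + (-3 + 136/(-160))) + (3951 - 1*(-10918)) = (11539 + (-3 + 136*(-1/160))) + (3951 + 10918) = (11539 + (-3 - 17/20)) + 14869 = (11539 - 77/20) + 14869 = 230703/20 + 14869 = 528083/20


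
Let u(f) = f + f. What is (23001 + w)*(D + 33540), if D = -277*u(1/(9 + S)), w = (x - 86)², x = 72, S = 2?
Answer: 8545450042/11 ≈ 7.7686e+8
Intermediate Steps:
w = 196 (w = (72 - 86)² = (-14)² = 196)
u(f) = 2*f
D = -554/11 (D = -554/(9 + 2) = -554/11 ≈ -50.364)
(23001 + w)*(D + 33540) = (23001 + 196)*(-554/11 + 33540) = 23197*(368386/11) = 8545450042/11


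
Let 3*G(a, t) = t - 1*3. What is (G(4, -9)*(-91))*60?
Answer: 21840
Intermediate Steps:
G(a, t) = -1 + t/3 (G(a, t) = (t - 1*3)/3 = (t - 3)/3 = (-3 + t)/3 = -1 + t/3)
(G(4, -9)*(-91))*60 = ((-1 + (⅓)*(-9))*(-91))*60 = ((-1 - 3)*(-91))*60 = -4*(-91)*60 = 364*60 = 21840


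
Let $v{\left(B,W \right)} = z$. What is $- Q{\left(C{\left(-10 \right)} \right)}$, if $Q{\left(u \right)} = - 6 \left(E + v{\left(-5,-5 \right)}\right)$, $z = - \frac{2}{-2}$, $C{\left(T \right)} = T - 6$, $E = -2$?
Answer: $-6$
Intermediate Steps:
$C{\left(T \right)} = -6 + T$ ($C{\left(T \right)} = T - 6 = -6 + T$)
$z = 1$ ($z = \left(-2\right) \left(- \frac{1}{2}\right) = 1$)
$v{\left(B,W \right)} = 1$
$Q{\left(u \right)} = 6$ ($Q{\left(u \right)} = - 6 \left(-2 + 1\right) = \left(-6\right) \left(-1\right) = 6$)
$- Q{\left(C{\left(-10 \right)} \right)} = \left(-1\right) 6 = -6$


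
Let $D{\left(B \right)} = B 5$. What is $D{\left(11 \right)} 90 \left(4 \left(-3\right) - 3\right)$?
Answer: $-74250$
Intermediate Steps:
$D{\left(B \right)} = 5 B$
$D{\left(11 \right)} 90 \left(4 \left(-3\right) - 3\right) = 5 \cdot 11 \cdot 90 \left(4 \left(-3\right) - 3\right) = 55 \cdot 90 \left(-12 - 3\right) = 4950 \left(-15\right) = -74250$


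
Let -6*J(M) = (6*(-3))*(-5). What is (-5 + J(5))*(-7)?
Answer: 140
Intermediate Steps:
J(M) = -15 (J(M) = -6*(-3)*(-5)/6 = -(-3)*(-5) = -⅙*90 = -15)
(-5 + J(5))*(-7) = (-5 - 15)*(-7) = -20*(-7) = 140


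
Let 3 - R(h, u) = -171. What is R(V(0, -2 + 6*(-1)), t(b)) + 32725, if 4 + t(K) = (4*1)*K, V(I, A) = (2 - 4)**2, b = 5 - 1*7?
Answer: 32899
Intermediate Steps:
b = -2 (b = 5 - 7 = -2)
V(I, A) = 4 (V(I, A) = (-2)**2 = 4)
t(K) = -4 + 4*K (t(K) = -4 + (4*1)*K = -4 + 4*K)
R(h, u) = 174 (R(h, u) = 3 - 1*(-171) = 3 + 171 = 174)
R(V(0, -2 + 6*(-1)), t(b)) + 32725 = 174 + 32725 = 32899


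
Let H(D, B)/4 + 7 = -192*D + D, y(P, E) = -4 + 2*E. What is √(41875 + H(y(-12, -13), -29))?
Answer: √64767 ≈ 254.49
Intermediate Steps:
H(D, B) = -28 - 764*D (H(D, B) = -28 + 4*(-192*D + D) = -28 + 4*(-191*D) = -28 - 764*D)
√(41875 + H(y(-12, -13), -29)) = √(41875 + (-28 - 764*(-4 + 2*(-13)))) = √(41875 + (-28 - 764*(-4 - 26))) = √(41875 + (-28 - 764*(-30))) = √(41875 + (-28 + 22920)) = √(41875 + 22892) = √64767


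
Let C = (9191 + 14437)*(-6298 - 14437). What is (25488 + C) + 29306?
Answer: -489871786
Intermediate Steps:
C = -489926580 (C = 23628*(-20735) = -489926580)
(25488 + C) + 29306 = (25488 - 489926580) + 29306 = -489901092 + 29306 = -489871786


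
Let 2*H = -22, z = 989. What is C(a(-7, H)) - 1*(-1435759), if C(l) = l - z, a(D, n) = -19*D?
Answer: 1434903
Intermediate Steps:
H = -11 (H = (½)*(-22) = -11)
C(l) = -989 + l (C(l) = l - 1*989 = l - 989 = -989 + l)
C(a(-7, H)) - 1*(-1435759) = (-989 - 19*(-7)) - 1*(-1435759) = (-989 + 133) + 1435759 = -856 + 1435759 = 1434903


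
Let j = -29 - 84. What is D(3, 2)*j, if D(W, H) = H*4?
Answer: -904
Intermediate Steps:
D(W, H) = 4*H
j = -113
D(3, 2)*j = (4*2)*(-113) = 8*(-113) = -904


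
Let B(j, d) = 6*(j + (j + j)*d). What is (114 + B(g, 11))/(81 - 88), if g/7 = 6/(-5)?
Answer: 5226/35 ≈ 149.31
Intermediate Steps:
g = -42/5 (g = 7*(6/(-5)) = 7*(6*(-⅕)) = 7*(-6/5) = -42/5 ≈ -8.4000)
B(j, d) = 6*j + 12*d*j (B(j, d) = 6*(j + (2*j)*d) = 6*(j + 2*d*j) = 6*j + 12*d*j)
(114 + B(g, 11))/(81 - 88) = (114 + 6*(-42/5)*(1 + 2*11))/(81 - 88) = (114 + 6*(-42/5)*(1 + 22))/(-7) = -(114 + 6*(-42/5)*23)/7 = -(114 - 5796/5)/7 = -⅐*(-5226/5) = 5226/35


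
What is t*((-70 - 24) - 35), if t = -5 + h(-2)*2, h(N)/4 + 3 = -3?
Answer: 6837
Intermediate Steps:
h(N) = -24 (h(N) = -12 + 4*(-3) = -12 - 12 = -24)
t = -53 (t = -5 - 24*2 = -5 - 48 = -53)
t*((-70 - 24) - 35) = -53*((-70 - 24) - 35) = -53*(-94 - 35) = -53*(-129) = 6837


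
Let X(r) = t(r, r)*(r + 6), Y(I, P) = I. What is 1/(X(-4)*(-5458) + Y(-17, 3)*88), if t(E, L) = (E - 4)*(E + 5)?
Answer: 1/85832 ≈ 1.1651e-5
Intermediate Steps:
t(E, L) = (-4 + E)*(5 + E)
X(r) = (6 + r)*(-20 + r + r²) (X(r) = (-20 + r + r²)*(r + 6) = (-20 + r + r²)*(6 + r) = (6 + r)*(-20 + r + r²))
1/(X(-4)*(-5458) + Y(-17, 3)*88) = 1/(((6 - 4)*(-20 - 4 + (-4)²))*(-5458) - 17*88) = 1/((2*(-20 - 4 + 16))*(-5458) - 1496) = 1/((2*(-8))*(-5458) - 1496) = 1/(-16*(-5458) - 1496) = 1/(87328 - 1496) = 1/85832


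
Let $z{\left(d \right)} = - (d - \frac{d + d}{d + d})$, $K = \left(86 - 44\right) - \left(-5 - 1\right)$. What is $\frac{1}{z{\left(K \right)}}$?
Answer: $- \frac{1}{47} \approx -0.021277$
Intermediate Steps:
$K = 48$ ($K = 42 - -6 = 42 + 6 = 48$)
$z{\left(d \right)} = 1 - d$ ($z{\left(d \right)} = - (d - \frac{2 d}{2 d}) = - (d - 2 d \frac{1}{2 d}) = - (d - 1) = - (-1 + d) = 1 - d$)
$\frac{1}{z{\left(K \right)}} = \frac{1}{1 - 48} = \frac{1}{-47} = - \frac{1}{47}$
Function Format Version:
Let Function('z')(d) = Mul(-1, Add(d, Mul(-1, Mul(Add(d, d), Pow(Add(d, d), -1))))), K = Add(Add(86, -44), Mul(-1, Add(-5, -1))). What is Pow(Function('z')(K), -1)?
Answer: Rational(-1, 47) ≈ -0.021277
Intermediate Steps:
K = 48 (K = Add(42, Mul(-1, -6)) = Add(42, 6) = 48)
Function('z')(d) = Add(1, Mul(-1, d)) (Function('z')(d) = Mul(-1, Add(d, Mul(-1, Mul(Mul(2, d), Pow(Mul(2, d), -1))))) = Mul(-1, Add(d, Mul(-1, Mul(Mul(2, d), Mul(Rational(1, 2), Pow(d, -1)))))) = Mul(-1, Add(d, Mul(-1, 1))) = Mul(-1, Add(d, -1)) = Mul(-1, Add(-1, d)) = Add(1, Mul(-1, d)))
Pow(Function('z')(K), -1) = Pow(Add(1, Mul(-1, 48)), -1) = Pow(Add(1, -48), -1) = Pow(-47, -1) = Rational(-1, 47)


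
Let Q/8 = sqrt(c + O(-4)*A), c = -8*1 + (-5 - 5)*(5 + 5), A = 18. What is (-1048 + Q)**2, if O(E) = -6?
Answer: 1084480 - 100608*I*sqrt(6) ≈ 1.0845e+6 - 2.4644e+5*I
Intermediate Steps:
c = -108 (c = -8 - 10*10 = -8 - 100 = -108)
Q = 48*I*sqrt(6) (Q = 8*sqrt(-108 - 6*18) = 8*sqrt(-108 - 108) = 8*sqrt(-216) = 8*(6*I*sqrt(6)) = 48*I*sqrt(6) ≈ 117.58*I)
(-1048 + Q)**2 = (-1048 + 48*I*sqrt(6))**2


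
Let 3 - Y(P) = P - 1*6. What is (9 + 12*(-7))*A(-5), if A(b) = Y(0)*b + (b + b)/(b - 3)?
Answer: 13125/4 ≈ 3281.3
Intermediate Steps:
Y(P) = 9 - P (Y(P) = 3 - (P - 1*6) = 3 - (P - 6) = 3 - (-6 + P) = 3 + (6 - P) = 9 - P)
A(b) = 9*b + 2*b/(-3 + b) (A(b) = (9 - 1*0)*b + (b + b)/(b - 3) = (9 + 0)*b + (2*b)/(-3 + b) = 9*b + 2*b/(-3 + b))
(9 + 12*(-7))*A(-5) = (9 + 12*(-7))*(-5*(-25 + 9*(-5))/(-3 - 5)) = (9 - 84)*(-5*(-25 - 45)/(-8)) = -(-375)*(-1)*(-70)/8 = -75*(-175/4) = 13125/4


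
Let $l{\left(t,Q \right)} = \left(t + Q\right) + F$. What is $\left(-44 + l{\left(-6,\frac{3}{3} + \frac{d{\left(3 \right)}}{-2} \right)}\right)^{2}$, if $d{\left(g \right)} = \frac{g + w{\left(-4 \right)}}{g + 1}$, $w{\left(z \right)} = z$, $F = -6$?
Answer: $\frac{192721}{64} \approx 3011.3$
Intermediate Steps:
$d{\left(g \right)} = \frac{-4 + g}{1 + g}$ ($d{\left(g \right)} = \frac{g - 4}{g + 1} = \frac{-4 + g}{1 + g}$)
$l{\left(t,Q \right)} = -6 + Q + t$ ($l{\left(t,Q \right)} = \left(t + Q\right) - 6 = \left(Q + t\right) - 6 = -6 + Q + t$)
$\left(-44 + l{\left(-6,\frac{3}{3} + \frac{d{\left(3 \right)}}{-2} \right)}\right)^{2} = \left(-44 - \left(11 - \frac{\frac{1}{1 + 3} \left(-4 + 3\right)}{-2}\right)\right)^{2} = \left(-44 - \left(11 - \frac{1}{4} \left(-1\right) \left(- \frac{1}{2}\right)\right)\right)^{2} = \left(-44 - \frac{87}{8}\right)^{2} = \left(- \frac{439}{8}\right)^{2} = \frac{192721}{64}$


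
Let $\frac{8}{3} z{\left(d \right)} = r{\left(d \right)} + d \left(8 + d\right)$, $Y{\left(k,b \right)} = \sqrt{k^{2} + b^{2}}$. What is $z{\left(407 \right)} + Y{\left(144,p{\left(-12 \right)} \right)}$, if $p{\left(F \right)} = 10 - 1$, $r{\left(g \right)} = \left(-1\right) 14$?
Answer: $\frac{506673}{8} + 9 \sqrt{257} \approx 63478.0$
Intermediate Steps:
$r{\left(g \right)} = -14$
$p{\left(F \right)} = 9$ ($p{\left(F \right)} = 10 - 1 = 9$)
$Y{\left(k,b \right)} = \sqrt{b^{2} + k^{2}}$
$z{\left(d \right)} = - \frac{21}{4} + \frac{3 d \left(8 + d\right)}{8}$ ($z{\left(d \right)} = \frac{3 \left(-14 + d \left(8 + d\right)\right)}{8} = - \frac{21}{4} + \frac{3 d \left(8 + d\right)}{8}$)
$z{\left(407 \right)} + Y{\left(144,p{\left(-12 \right)} \right)} = \left(- \frac{21}{4} + 3 \cdot 407 + \frac{3 \cdot 407^{2}}{8}\right) + \sqrt{9^{2} + 144^{2}} = \left(- \frac{21}{4} + 1221 + \frac{3}{8} \cdot 165649\right) + \sqrt{81 + 20736} = \left(- \frac{21}{4} + 1221 + \frac{496947}{8}\right) + \sqrt{20817} = \frac{506673}{8} + 9 \sqrt{257}$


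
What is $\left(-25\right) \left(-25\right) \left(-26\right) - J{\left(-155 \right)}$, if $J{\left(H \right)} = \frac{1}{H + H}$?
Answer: $- \frac{5037499}{310} \approx -16250.0$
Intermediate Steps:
$J{\left(H \right)} = \frac{1}{2 H}$
$\left(-25\right) \left(-25\right) \left(-26\right) - J{\left(-155 \right)} = \left(-25\right) \left(-25\right) \left(-26\right) - \frac{1}{2 \left(-155\right)} = 625 \left(-26\right) - \frac{1}{2} \left(- \frac{1}{155}\right) = -16250 - - \frac{1}{310} = -16250 + \frac{1}{310} = - \frac{5037499}{310}$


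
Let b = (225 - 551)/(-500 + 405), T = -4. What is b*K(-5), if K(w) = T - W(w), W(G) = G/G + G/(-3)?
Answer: -1304/57 ≈ -22.877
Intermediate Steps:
b = 326/95 (b = -326/(-95) = -326*(-1/95) = 326/95 ≈ 3.4316)
W(G) = 1 - G/3 (W(G) = 1 + G*(-⅓) = 1 - G/3)
K(w) = -5 + w/3 (K(w) = -4 - (1 - w/3) = -4 + (-1 + w/3) = -5 + w/3)
b*K(-5) = 326*(-5 + (⅓)*(-5))/95 = 326*(-5 - 5/3)/95 = (326/95)*(-20/3) = -1304/57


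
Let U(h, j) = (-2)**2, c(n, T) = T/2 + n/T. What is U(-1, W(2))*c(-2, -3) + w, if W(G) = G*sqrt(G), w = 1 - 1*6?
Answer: -25/3 ≈ -8.3333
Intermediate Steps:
w = -5 (w = 1 - 6 = -5)
c(n, T) = T/2 + n/T (c(n, T) = T*(1/2) + n/T = T/2 + n/T)
W(G) = G**(3/2)
U(h, j) = 4
U(-1, W(2))*c(-2, -3) + w = 4*((1/2)*(-3) - 2/(-3)) - 5 = 4*(-3/2 - 2*(-1/3)) - 5 = 4*(-3/2 + 2/3) - 5 = 4*(-5/6) - 5 = -10/3 - 5 = -25/3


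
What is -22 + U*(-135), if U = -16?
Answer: 2138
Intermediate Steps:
-22 + U*(-135) = -22 - 16*(-135) = -22 + 2160 = 2138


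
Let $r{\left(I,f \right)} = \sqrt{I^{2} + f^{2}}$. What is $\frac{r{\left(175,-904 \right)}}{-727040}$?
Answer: $- \frac{\sqrt{847841}}{727040} \approx -0.0012665$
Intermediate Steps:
$\frac{r{\left(175,-904 \right)}}{-727040} = \frac{\sqrt{175^{2} + \left(-904\right)^{2}}}{-727040} = \sqrt{30625 + 817216} \left(- \frac{1}{727040}\right) = \sqrt{847841} \left(- \frac{1}{727040}\right) = - \frac{\sqrt{847841}}{727040}$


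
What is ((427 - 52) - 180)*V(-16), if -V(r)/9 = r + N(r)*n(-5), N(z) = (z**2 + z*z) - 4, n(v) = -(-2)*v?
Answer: 8943480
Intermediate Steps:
n(v) = 2*v
N(z) = -4 + 2*z**2 (N(z) = (z**2 + z**2) - 4 = 2*z**2 - 4 = -4 + 2*z**2)
V(r) = -360 - 9*r + 180*r**2 (V(r) = -9*(r + (-4 + 2*r**2)*(2*(-5))) = -9*(r + (-4 + 2*r**2)*(-10)) = -9*(r + (40 - 20*r**2)) = -9*(40 + r - 20*r**2) = -360 - 9*r + 180*r**2)
((427 - 52) - 180)*V(-16) = ((427 - 52) - 180)*(-360 - 9*(-16) + 180*(-16)**2) = (375 - 180)*(-360 + 144 + 180*256) = 195*(-360 + 144 + 46080) = 195*45864 = 8943480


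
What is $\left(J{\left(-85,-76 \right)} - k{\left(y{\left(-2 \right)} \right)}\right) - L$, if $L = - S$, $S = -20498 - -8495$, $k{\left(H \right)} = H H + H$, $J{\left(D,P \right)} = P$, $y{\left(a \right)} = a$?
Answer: $-12081$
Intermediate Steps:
$k{\left(H \right)} = H + H^{2}$ ($k{\left(H \right)} = H^{2} + H = H + H^{2}$)
$S = -12003$ ($S = -20498 + 8495 = -12003$)
$L = 12003$ ($L = \left(-1\right) \left(-12003\right) = 12003$)
$\left(J{\left(-85,-76 \right)} - k{\left(y{\left(-2 \right)} \right)}\right) - L = \left(-76 - - 2 \left(1 - 2\right)\right) - 12003 = \left(-76 - \left(-2\right) \left(-1\right)\right) - 12003 = \left(-76 - 2\right) - 12003 = -78 - 12003 = -12081$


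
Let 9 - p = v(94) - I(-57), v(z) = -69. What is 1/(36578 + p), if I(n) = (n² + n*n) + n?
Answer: 1/43097 ≈ 2.3203e-5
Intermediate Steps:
I(n) = n + 2*n² (I(n) = (n² + n²) + n = 2*n² + n = n + 2*n²)
p = 6519 (p = 9 - (-69 - (-57)*(1 + 2*(-57))) = 9 - (-69 - (-57)*(1 - 114)) = 9 - (-69 - (-57)*(-113)) = 9 - (-69 - 1*6441) = 9 - (-69 - 6441) = 9 - 1*(-6510) = 9 + 6510 = 6519)
1/(36578 + p) = 1/(36578 + 6519) = 1/43097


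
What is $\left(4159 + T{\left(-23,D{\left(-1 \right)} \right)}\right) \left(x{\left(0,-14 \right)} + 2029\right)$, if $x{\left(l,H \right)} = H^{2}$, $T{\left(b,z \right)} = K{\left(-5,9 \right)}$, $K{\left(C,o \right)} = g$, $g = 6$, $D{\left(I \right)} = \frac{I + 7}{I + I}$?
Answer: $9267125$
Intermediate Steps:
$D{\left(I \right)} = \frac{7 + I}{2 I}$
$K{\left(C,o \right)} = 6$
$T{\left(b,z \right)} = 6$
$\left(4159 + T{\left(-23,D{\left(-1 \right)} \right)}\right) \left(x{\left(0,-14 \right)} + 2029\right) = \left(4159 + 6\right) \left(\left(-14\right)^{2} + 2029\right) = 4165 \left(196 + 2029\right) = 4165 \cdot 2225 = 9267125$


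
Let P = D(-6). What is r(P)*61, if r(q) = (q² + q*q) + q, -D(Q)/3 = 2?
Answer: 4026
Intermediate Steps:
D(Q) = -6 (D(Q) = -3*2 = -6)
P = -6
r(q) = q + 2*q² (r(q) = (q² + q²) + q = 2*q² + q = q + 2*q²)
r(P)*61 = -6*(1 + 2*(-6))*61 = -6*(1 - 12)*61 = -6*(-11)*61 = 66*61 = 4026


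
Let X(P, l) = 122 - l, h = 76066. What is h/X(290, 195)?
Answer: -1042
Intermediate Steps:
h/X(290, 195) = 76066/(122 - 1*195) = 76066/(122 - 195) = 76066/(-73) = 76066*(-1/73) = -1042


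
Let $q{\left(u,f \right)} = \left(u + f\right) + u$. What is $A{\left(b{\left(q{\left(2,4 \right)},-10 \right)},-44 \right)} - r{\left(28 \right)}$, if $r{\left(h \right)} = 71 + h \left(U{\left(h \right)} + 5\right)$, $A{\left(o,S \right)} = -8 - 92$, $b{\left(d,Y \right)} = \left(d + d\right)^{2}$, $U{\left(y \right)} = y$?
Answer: $-1095$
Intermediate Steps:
$q{\left(u,f \right)} = f + 2 u$ ($q{\left(u,f \right)} = \left(f + u\right) + u = f + 2 u$)
$b{\left(d,Y \right)} = 4 d^{2}$ ($b{\left(d,Y \right)} = \left(2 d\right)^{2} = 4 d^{2}$)
$A{\left(o,S \right)} = -100$
$r{\left(h \right)} = 71 + h \left(5 + h\right)$ ($r{\left(h \right)} = 71 + h \left(h + 5\right) = 71 + h \left(5 + h\right)$)
$A{\left(b{\left(q{\left(2,4 \right)},-10 \right)},-44 \right)} - r{\left(28 \right)} = -100 - \left(71 + 28^{2} + 5 \cdot 28\right) = -100 - \left(71 + 784 + 140\right) = -100 - 995 = -1095$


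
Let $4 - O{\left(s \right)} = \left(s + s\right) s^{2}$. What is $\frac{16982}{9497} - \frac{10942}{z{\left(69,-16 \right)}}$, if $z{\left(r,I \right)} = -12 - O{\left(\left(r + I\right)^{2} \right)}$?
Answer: $\frac{376395128598735}{210494937566137} \approx 1.7881$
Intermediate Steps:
$O{\left(s \right)} = 4 - 2 s^{3}$ ($O{\left(s \right)} = 4 - \left(s + s\right) s^{2} = 4 - 2 s s^{2} = 4 - 2 s^{3}$)
$z{\left(r,I \right)} = -16 + 2 \left(I + r\right)^{6}$ ($z{\left(r,I \right)} = -12 - \left(4 - 2 \left(\left(r + I\right)^{2}\right)^{3}\right) = -12 - \left(4 - 2 \left(\left(I + r\right)^{2}\right)^{3}\right) = -12 - \left(4 - 2 \left(I + r\right)^{6}\right) = -12 + \left(-4 + 2 \left(I + r\right)^{6}\right) = -16 + 2 \left(I + r\right)^{6}$)
$\frac{16982}{9497} - \frac{10942}{z{\left(69,-16 \right)}} = \frac{16982}{9497} - \frac{10942}{-16 + 2 \left(-16 + 69\right)^{6}} = 16982 \cdot \frac{1}{9497} - \frac{10942}{-16 + 2 \cdot 53^{6}} = \frac{16982}{9497} - \frac{10942}{-16 + 2 \cdot 22164361129} = \frac{16982}{9497} - \frac{10942}{-16 + 44328722258} = \frac{16982}{9497} - \frac{10942}{44328722242} = \frac{16982}{9497} - \frac{5471}{22164361121} = \frac{376395128598735}{210494937566137}$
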